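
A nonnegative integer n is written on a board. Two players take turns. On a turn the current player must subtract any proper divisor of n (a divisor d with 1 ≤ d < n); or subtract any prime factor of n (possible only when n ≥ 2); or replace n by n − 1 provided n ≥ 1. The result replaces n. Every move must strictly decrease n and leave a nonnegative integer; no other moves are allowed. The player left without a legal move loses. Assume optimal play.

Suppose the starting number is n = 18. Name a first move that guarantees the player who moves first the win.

Move to 9.

Compute win/loss labels from the base case upward. A position with no move is L. Any other position is W if it can reach an L in one move, else L.
n=0: no move → L
n=1: W (go to 0, an L position)
n=2: W (go to 0, an L position)
n=3: W (go to 0, an L position)
n=4: L (options 2(W), 3(W) are all W)
n=5: W (go to 0, an L position)
n=6: W (go to 4, an L position)
n=7: W (go to 0, an L position)
n=8: W (go to 4, an L position)
n=9: L (options 6(W), 8(W) are all W)
n=10: W (go to 9, an L position)
n=11: W (go to 0, an L position)
n=12: W (go to 9, an L position)
n=13: W (go to 0, an L position)
n=14: L (options 7(W), 12(W), 13(W) are all W)
n=15: W (go to 14, an L position)
n=16: W (go to 14, an L position)
n=17: W (go to 0, an L position)
n=18: W (go to 9, an L position)
From 18, the L positions reachable in one move are: 9.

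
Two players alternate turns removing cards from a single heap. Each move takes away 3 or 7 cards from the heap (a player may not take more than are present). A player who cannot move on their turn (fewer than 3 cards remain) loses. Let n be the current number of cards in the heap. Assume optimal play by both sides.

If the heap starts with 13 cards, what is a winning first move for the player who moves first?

Label each position W (a win for the player to move) or L (a loss). A position with no legal move is L; any other position is W exactly when some move reaches an L, and L when every move reaches a W.
n=0: no move → L
n=1: no move → L
n=2: no move → L
n=3: W (go to 0, an L position)
n=4: W (go to 1, an L position)
n=5: W (go to 2, an L position)
n=6: L (sole option 3(W) is W)
n=7: W (go to 0, an L position)
n=8: W (go to 1, an L position)
n=9: W (go to 6, an L position)
n=10: L (options 7(W), 3(W) are all W)
n=11: L (options 8(W), 4(W) are all W)
n=12: L (options 9(W), 5(W) are all W)
n=13: W (go to 10, an L position)
From 13, the L positions reachable in one move are: 10, 6. Any move reaching one of these is winning.

Remove 3, leaving 10.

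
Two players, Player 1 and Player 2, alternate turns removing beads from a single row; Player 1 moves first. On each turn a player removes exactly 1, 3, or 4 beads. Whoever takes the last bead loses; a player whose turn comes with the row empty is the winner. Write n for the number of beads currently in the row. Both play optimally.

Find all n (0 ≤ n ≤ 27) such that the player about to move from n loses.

1, 3, 8, 10, 15, 17, 22, 24

Label each position W (a win for the player to move) or L (a loss). A position with no legal move is W; any other position is W exactly when some move reaches an L, and L when every move reaches a W.
n=0: no move; the opponent has just taken the last bead and therefore loses → W
n=1: only reaches 0(W), which is W → L
n=2: reaches L-position 1 → W
n=3: only reaches 2(W), 0(W), all W → L
n=4: reaches L-position 3 → W
n=5: reaches L-position 1 → W
n=6: reaches L-position 3 → W
n=7: reaches L-position 3 → W
n=8: only reaches 7(W), 5(W), 4(W), all W → L
n=9: reaches L-position 8 → W
n=10: only reaches 9(W), 7(W), 6(W), all W → L
n=11: reaches L-position 10 → W
n=12: reaches L-position 8 → W
n=13: reaches L-position 10 → W
n=14: reaches L-position 10 → W
n=15: only reaches 14(W), 12(W), 11(W), all W → L
n=16: reaches L-position 15 → W
n=17: only reaches 16(W), 14(W), 13(W), all W → L
n=18: reaches L-position 17 → W
n=19: reaches L-position 15 → W
n=20: reaches L-position 17 → W
n=21: reaches L-position 17 → W
n=22: only reaches 21(W), 19(W), 18(W), all W → L
n=23: reaches L-position 22 → W
n=24: only reaches 23(W), 21(W), 20(W), all W → L
n=25: reaches L-position 24 → W
n=26: reaches L-position 22 → W
n=27: reaches L-position 24 → W
Reading off the rows marked L gives the requested list; there are 8 such values of n.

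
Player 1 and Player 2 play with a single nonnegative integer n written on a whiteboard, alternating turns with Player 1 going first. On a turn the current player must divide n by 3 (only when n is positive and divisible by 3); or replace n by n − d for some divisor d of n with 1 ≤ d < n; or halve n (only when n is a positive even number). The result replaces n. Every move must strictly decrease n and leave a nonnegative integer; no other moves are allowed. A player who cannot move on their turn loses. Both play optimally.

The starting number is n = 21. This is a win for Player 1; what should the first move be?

Use the standard recursion: the mover loses at a terminal position; elsewhere, the mover wins exactly when some move hands the opponent an L position.
n=0: no move → L
n=1: no move → L
n=2: can move to 1, which is L ⇒ W
n=3: can move to 1, which is L ⇒ W
n=4: moves to 2(W), 3(W); every one is W ⇒ L
n=5: can move to 4, which is L ⇒ W
n=6: can move to 4, which is L ⇒ W
n=7: the only move is to 6(W), a W ⇒ L
n=8: can move to 4, which is L ⇒ W
n=9: moves to 3(W), 6(W), 8(W); every one is W ⇒ L
n=10: can move to 9, which is L ⇒ W
n=11: the only move is to 10(W), a W ⇒ L
n=12: can move to 4, which is L ⇒ W
n=13: the only move is to 12(W), a W ⇒ L
n=14: can move to 7, which is L ⇒ W
n=15: moves to 5(W), 10(W), 12(W), 14(W); every one is W ⇒ L
n=16: can move to 15, which is L ⇒ W
n=17: the only move is to 16(W), a W ⇒ L
n=18: can move to 9, which is L ⇒ W
n=19: the only move is to 18(W), a W ⇒ L
n=20: can move to 15, which is L ⇒ W
n=21: can move to 7, which is L ⇒ W
From 21, the L positions reachable in one move are: 7.

Move to 7.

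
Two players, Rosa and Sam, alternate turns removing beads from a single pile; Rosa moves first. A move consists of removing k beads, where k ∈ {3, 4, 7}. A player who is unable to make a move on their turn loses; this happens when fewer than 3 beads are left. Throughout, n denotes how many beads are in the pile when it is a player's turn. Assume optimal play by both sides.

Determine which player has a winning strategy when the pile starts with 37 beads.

Compute win/loss labels from the base case upward. A position with no move is L. Any other position is W if it can reach an L in one move, else L.
n=0: no move → L
n=1: no move → L
n=2: no move → L
n=3: W (go to 0, an L position)
n=4: W (go to 1, an L position)
n=5: W (go to 2, an L position)
n=6: W (go to 2, an L position)
n=7: W (go to 0, an L position)
n=8: W (go to 1, an L position)
n=9: W (go to 2, an L position)
n=10: L (options 7(W), 6(W), 3(W) are all W)
n=11: L (options 8(W), 7(W), 4(W) are all W)
n=12: L (options 9(W), 8(W), 5(W) are all W)
n=13: W (go to 10, an L position)
n=14: W (go to 11, an L position)
n=15: W (go to 12, an L position)
n=16: W (go to 12, an L position)
n=17: W (go to 10, an L position)
n=18: W (go to 11, an L position)
n=19: W (go to 12, an L position)
n=20: L (options 17(W), 16(W), 13(W) are all W)
n=21: L (options 18(W), 17(W), 14(W) are all W)
n=22: L (options 19(W), 18(W), 15(W) are all W)
n=23: W (go to 20, an L position)
n=24: W (go to 21, an L position)
n=25: W (go to 22, an L position)
n=26: W (go to 22, an L position)
n=27: W (go to 20, an L position)
n=28: W (go to 21, an L position)
n=29: W (go to 22, an L position)
n=30: L (options 27(W), 26(W), 23(W) are all W)
n=31: L (options 28(W), 27(W), 24(W) are all W)
n=32: L (options 29(W), 28(W), 25(W) are all W)
n=33: W (go to 30, an L position)
n=34: W (go to 31, an L position)
n=35: W (go to 32, an L position)
n=36: W (go to 32, an L position)
n=37: W (go to 30, an L position)
From 37 Rosa can remove 7, leaving 30, reaching an L position.

Rosa wins.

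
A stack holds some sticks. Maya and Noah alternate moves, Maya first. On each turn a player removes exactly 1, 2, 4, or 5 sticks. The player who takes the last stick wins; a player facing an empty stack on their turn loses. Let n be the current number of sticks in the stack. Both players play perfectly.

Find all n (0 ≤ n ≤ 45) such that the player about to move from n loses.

Use the standard recursion: the mover loses at a terminal position; elsewhere, the mover wins exactly when some move hands the opponent an L position.
n=0: no move → L
n=1: can move to 0, which is L ⇒ W
n=2: can move to 0, which is L ⇒ W
n=3: moves to 2(W), 1(W); every one is W ⇒ L
n=4: can move to 3, which is L ⇒ W
n=5: can move to 3, which is L ⇒ W
n=6: moves to 5(W), 4(W), 2(W), 1(W); every one is W ⇒ L
n=7: can move to 6, which is L ⇒ W
n=8: can move to 6, which is L ⇒ W
n=9: moves to 8(W), 7(W), 5(W), 4(W); every one is W ⇒ L
n=10: can move to 9, which is L ⇒ W
n=11: can move to 9, which is L ⇒ W
n=12: moves to 11(W), 10(W), 8(W), 7(W); every one is W ⇒ L
n=13: can move to 12, which is L ⇒ W
n=14: can move to 12, which is L ⇒ W
n=15: moves to 14(W), 13(W), 11(W), 10(W); every one is W ⇒ L
n=16: can move to 15, which is L ⇒ W
n=17: can move to 15, which is L ⇒ W
n=18: moves to 17(W), 16(W), 14(W), 13(W); every one is W ⇒ L
n=19: can move to 18, which is L ⇒ W
n=20: can move to 18, which is L ⇒ W
n=21: moves to 20(W), 19(W), 17(W), 16(W); every one is W ⇒ L
n=22: can move to 21, which is L ⇒ W
n=23: can move to 21, which is L ⇒ W
n=24: moves to 23(W), 22(W), 20(W), 19(W); every one is W ⇒ L
n=25: can move to 24, which is L ⇒ W
n=26: can move to 24, which is L ⇒ W
n=27: moves to 26(W), 25(W), 23(W), 22(W); every one is W ⇒ L
n=28: can move to 27, which is L ⇒ W
n=29: can move to 27, which is L ⇒ W
n=30: moves to 29(W), 28(W), 26(W), 25(W); every one is W ⇒ L
n=31: can move to 30, which is L ⇒ W
n=32: can move to 30, which is L ⇒ W
n=33: moves to 32(W), 31(W), 29(W), 28(W); every one is W ⇒ L
n=34: can move to 33, which is L ⇒ W
n=35: can move to 33, which is L ⇒ W
n=36: moves to 35(W), 34(W), 32(W), 31(W); every one is W ⇒ L
n=37: can move to 36, which is L ⇒ W
n=38: can move to 36, which is L ⇒ W
n=39: moves to 38(W), 37(W), 35(W), 34(W); every one is W ⇒ L
n=40: can move to 39, which is L ⇒ W
n=41: can move to 39, which is L ⇒ W
n=42: moves to 41(W), 40(W), 38(W), 37(W); every one is W ⇒ L
n=43: can move to 42, which is L ⇒ W
n=44: can move to 42, which is L ⇒ W
n=45: moves to 44(W), 43(W), 41(W), 40(W); every one is W ⇒ L
Reading off the rows marked L gives the requested list; there are 16 such values of n.

0, 3, 6, 9, 12, 15, 18, 21, 24, 27, 30, 33, 36, 39, 42, 45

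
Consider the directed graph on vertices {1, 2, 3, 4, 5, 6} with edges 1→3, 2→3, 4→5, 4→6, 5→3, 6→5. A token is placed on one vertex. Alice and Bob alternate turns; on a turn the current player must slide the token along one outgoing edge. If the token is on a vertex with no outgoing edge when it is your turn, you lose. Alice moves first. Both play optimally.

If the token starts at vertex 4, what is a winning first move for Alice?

Use the standard recursion: the mover loses at a terminal position; elsewhere, the mover wins exactly when some move hands the opponent an L position.
Every edge goes from a vertex to one that appears earlier in the order 3, 5, 6, 1, 2, 4, so processing vertices in that order labels each vertex after all of its successors.
3: no outgoing edge → L
5: →3(L), so W
6: →5(W) only, which is W, so L
1: →3(L), so W
2: →3(L), so W
4: →6(L), so W
From 4, the L positions reachable in one move are: 6.

Move to 6.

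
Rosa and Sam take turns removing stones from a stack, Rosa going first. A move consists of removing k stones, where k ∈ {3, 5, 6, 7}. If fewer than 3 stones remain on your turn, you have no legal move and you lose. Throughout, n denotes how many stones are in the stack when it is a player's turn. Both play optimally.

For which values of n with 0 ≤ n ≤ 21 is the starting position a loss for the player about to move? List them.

0, 1, 2, 10, 11, 12, 20, 21

Work bottom-up. With no move the player to move loses. Otherwise the position is W if at least one move leads to an L position for the opponent, and L if every move leads to a W.
n=0: no move → L
n=1: no move → L
n=2: no move → L
n=3: W (go to 0, an L position)
n=4: W (go to 1, an L position)
n=5: W (go to 2, an L position)
n=6: W (go to 1, an L position)
n=7: W (go to 2, an L position)
n=8: W (go to 2, an L position)
n=9: W (go to 2, an L position)
n=10: L (options 7(W), 5(W), 4(W), 3(W) are all W)
n=11: L (options 8(W), 6(W), 5(W), 4(W) are all W)
n=12: L (options 9(W), 7(W), 6(W), 5(W) are all W)
n=13: W (go to 10, an L position)
n=14: W (go to 11, an L position)
n=15: W (go to 12, an L position)
n=16: W (go to 11, an L position)
n=17: W (go to 12, an L position)
n=18: W (go to 12, an L position)
n=19: W (go to 12, an L position)
n=20: L (options 17(W), 15(W), 14(W), 13(W) are all W)
n=21: L (options 18(W), 16(W), 15(W), 14(W) are all W)
Reading off the rows marked L gives the requested list; there are 8 such values of n.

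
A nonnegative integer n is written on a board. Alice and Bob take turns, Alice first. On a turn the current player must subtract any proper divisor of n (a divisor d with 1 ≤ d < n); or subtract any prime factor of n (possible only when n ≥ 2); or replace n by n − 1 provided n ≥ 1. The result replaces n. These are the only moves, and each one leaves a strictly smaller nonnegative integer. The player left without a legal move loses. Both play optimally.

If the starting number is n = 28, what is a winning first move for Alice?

Work bottom-up. With no move the player to move loses. Otherwise the position is W if at least one move leads to an L position for the opponent, and L if every move leads to a W.
n=0: no move → L
n=1: W (go to 0, an L position)
n=2: W (go to 0, an L position)
n=3: W (go to 0, an L position)
n=4: L (options 2(W), 3(W) are all W)
n=5: W (go to 0, an L position)
n=6: W (go to 4, an L position)
n=7: W (go to 0, an L position)
n=8: W (go to 4, an L position)
n=9: L (options 6(W), 8(W) are all W)
n=10: W (go to 9, an L position)
n=11: W (go to 0, an L position)
n=12: W (go to 9, an L position)
n=13: W (go to 0, an L position)
n=14: L (options 7(W), 12(W), 13(W) are all W)
n=15: W (go to 14, an L position)
n=16: W (go to 14, an L position)
n=17: W (go to 0, an L position)
n=18: W (go to 9, an L position)
n=19: W (go to 0, an L position)
n=20: L (options 10(W), 15(W), 16(W), 18(W), 19(W) are all W)
n=21: W (go to 14, an L position)
n=22: W (go to 20, an L position)
n=23: W (go to 0, an L position)
n=24: W (go to 20, an L position)
n=25: W (go to 20, an L position)
n=26: L (options 13(W), 24(W), 25(W) are all W)
n=27: W (go to 26, an L position)
n=28: W (go to 14, an L position)
From 28, the L positions reachable in one move are: 14, 26. Any move reaching one of these is winning.

Move to 14.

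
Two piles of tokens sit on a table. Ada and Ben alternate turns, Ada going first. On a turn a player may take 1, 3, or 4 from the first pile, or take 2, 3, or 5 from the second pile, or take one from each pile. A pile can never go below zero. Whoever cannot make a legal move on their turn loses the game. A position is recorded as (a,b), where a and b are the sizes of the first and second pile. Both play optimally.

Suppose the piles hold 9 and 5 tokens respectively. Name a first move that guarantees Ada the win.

Work bottom-up. With no move the player to move loses. Otherwise the position is W if at least one move leads to an L position for the opponent, and L if every move leads to a W.
No move ever increases a pile, so every position that can arise here has a ≤ 9 and b ≤ 5; it is enough to label the cells with 0 ≤ a ≤ 9 and 0 ≤ b ≤ 5.
Every move lowers a or b (never raises either), so fill the grid row by row in increasing a, and left to right within a row: each cell's successors are then already labelled.
      b=0  b=1  b=2  b=3  b=4  b=5
a=0:    L    L    W    W    W    W
a=1:    W    W    W    L    L    W
a=2:    L    L    W    W    W    W
a=3:    W    W    W    L    L    W
a=4:    W    W    L    W    W    W
a=5:    W    W    W    W    W    L
a=6:    W    W    L    W    W    W
a=7:    L    L    W    W    W    W
a=8:    W    W    W    L    L    W
a=9:    L    L    W    W    W    W
Cells with no legal move (terminal, hence L): (0,0), (0,1).
The remaining L cells, each justified by listing all of its moves:
(1,3): L (options (0,3)(W), (1,1)(W), (1,0)(W), (0,2)(W) are all W)
(1,4): L (options (0,4)(W), (1,2)(W), (1,1)(W), (0,3)(W) are all W)
(2,0): L (sole option (1,0)(W) is W)
(2,1): L (options (1,1)(W), (1,0)(W) are all W)
(3,3): L (options (2,3)(W), (0,3)(W), (3,1)(W), (3,0)(W), (2,2)(W) are all W)
(3,4): L (options (2,4)(W), (0,4)(W), (3,2)(W), (3,1)(W), (2,3)(W) are all W)
(4,2): L (options (3,2)(W), (1,2)(W), (0,2)(W), (4,0)(W), (3,1)(W) are all W)
(5,5): L (options (4,5)(W), (2,5)(W), (1,5)(W), (5,3)(W), (5,2)(W), (5,0)(W), (4,4)(W) are all W)
(6,2): L (options (5,2)(W), (3,2)(W), (2,2)(W), (6,0)(W), (5,1)(W) are all W)
(7,0): L (options (6,0)(W), (4,0)(W), (3,0)(W) are all W)
(7,1): L (options (6,1)(W), (4,1)(W), (3,1)(W), (6,0)(W) are all W)
(8,3): L (options (7,3)(W), (5,3)(W), (4,3)(W), (8,1)(W), (8,0)(W), (7,2)(W) are all W)
(8,4): L (options (7,4)(W), (5,4)(W), (4,4)(W), (8,2)(W), (8,1)(W), (7,3)(W) are all W)
(9,0): L (options (8,0)(W), (6,0)(W), (5,0)(W) are all W)
(9,1): L (options (8,1)(W), (6,1)(W), (5,1)(W), (8,0)(W) are all W)
Every other cell has at least one move into one of the L cells above, so it is W.
From (9,5), the L positions reachable in one move are: (5,5), (9,0), (8,4). Any move reaching one of these is winning.

Move to (5,5).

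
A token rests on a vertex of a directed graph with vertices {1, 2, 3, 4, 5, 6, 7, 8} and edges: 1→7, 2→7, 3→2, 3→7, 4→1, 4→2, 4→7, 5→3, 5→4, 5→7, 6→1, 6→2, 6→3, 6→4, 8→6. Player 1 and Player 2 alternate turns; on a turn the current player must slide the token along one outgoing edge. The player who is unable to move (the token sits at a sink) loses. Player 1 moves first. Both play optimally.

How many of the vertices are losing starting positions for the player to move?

2

Use the standard recursion: the mover loses at a terminal position; elsewhere, the mover wins exactly when some move hands the opponent an L position.
Every edge goes from a vertex to one that appears earlier in the order 7, 1, 2, 3, 4, 6, 5, 8, so processing vertices in that order labels each vertex after all of its successors.
7: no outgoing edge → L
1: can move to 7, which is L ⇒ W
2: can move to 7, which is L ⇒ W
3: can move to 7, which is L ⇒ W
4: can move to 7, which is L ⇒ W
6: moves to 4(W), 3(W), 2(W), 1(W); every one is W ⇒ L
5: can move to 7, which is L ⇒ W
8: can move to 6, which is L ⇒ W
The L vertices are 6, 7; that is 2 in all.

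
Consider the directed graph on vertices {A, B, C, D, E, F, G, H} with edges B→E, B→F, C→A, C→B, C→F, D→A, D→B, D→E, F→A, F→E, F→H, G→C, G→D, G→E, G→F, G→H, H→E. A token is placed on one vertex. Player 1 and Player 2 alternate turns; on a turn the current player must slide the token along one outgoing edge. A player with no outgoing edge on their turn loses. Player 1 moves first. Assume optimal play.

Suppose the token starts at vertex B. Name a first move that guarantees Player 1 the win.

Move to E.

Positions with no move are L. A position that does have a move is losing for the player to move precisely when every available move leads to a winning position for the opponent. Fill in the labels:
Every edge goes from a vertex to one that appears earlier in the order A, E, H, F, B, D, C, G, so processing vertices in that order labels each vertex after all of its successors.
A: no outgoing edge → L
E: no outgoing edge → L
H: W (go to E, an L position)
F: W (go to E, an L position)
B: W (go to E, an L position)
D: W (go to E, an L position)
C: W (go to A, an L position)
G: W (go to E, an L position)
From B, the L positions reachable in one move are: E.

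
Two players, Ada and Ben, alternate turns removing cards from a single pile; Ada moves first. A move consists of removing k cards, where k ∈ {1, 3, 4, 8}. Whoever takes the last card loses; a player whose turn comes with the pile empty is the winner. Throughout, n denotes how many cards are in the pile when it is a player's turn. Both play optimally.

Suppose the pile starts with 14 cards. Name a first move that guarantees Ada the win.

Work bottom-up. With no move the player to move wins. Otherwise the position is W if at least one move leads to an L position for the opponent, and L if every move leads to a W.
n=0: no move; the opponent has just taken the last card and therefore loses → W
n=1: →0(W) only, which is W, so L
n=2: →1(L), so W
n=3: →2(W), 0(W) — all W, so L
n=4: →3(L), so W
n=5: →1(L), so W
n=6: →3(L), so W
n=7: →3(L), so W
n=8: →7(W), 5(W), 4(W), 0(W) — all W, so L
n=9: →8(L), so W
n=10: →9(W), 7(W), 6(W), 2(W) — all W, so L
n=11: →10(L), so W
n=12: →8(L), so W
n=13: →10(L), so W
n=14: →10(L), so W
From 14, the L positions reachable in one move are: 10.

Remove 4, leaving 10.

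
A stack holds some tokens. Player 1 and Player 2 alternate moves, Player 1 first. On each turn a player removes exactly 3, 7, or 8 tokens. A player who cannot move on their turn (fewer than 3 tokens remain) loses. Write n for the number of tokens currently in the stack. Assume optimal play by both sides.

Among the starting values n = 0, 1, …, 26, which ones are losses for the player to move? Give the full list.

Label each position W (a win for the player to move) or L (a loss). A position with no legal move is L; any other position is W exactly when some move reaches an L, and L when every move reaches a W.
n=0: no move → L
n=1: no move → L
n=2: no move → L
n=3: →0(L), so W
n=4: →1(L), so W
n=5: →2(L), so W
n=6: →3(W) only, which is W, so L
n=7: →0(L), so W
n=8: →1(L), so W
n=9: →6(L), so W
n=10: →2(L), so W
n=11: →8(W), 4(W), 3(W) — all W, so L
n=12: →9(W), 5(W), 4(W) — all W, so L
n=13: →6(L), so W
n=14: →11(L), so W
n=15: →12(L), so W
n=16: →13(W), 9(W), 8(W) — all W, so L
n=17: →14(W), 10(W), 9(W) — all W, so L
n=18: →11(L), so W
n=19: →16(L), so W
n=20: →17(L), so W
n=21: →18(W), 14(W), 13(W) — all W, so L
n=22: →19(W), 15(W), 14(W) — all W, so L
n=23: →16(L), so W
n=24: →21(L), so W
n=25: →22(L), so W
n=26: →23(W), 19(W), 18(W) — all W, so L
Reading off the rows marked L gives the requested list; there are 11 such values of n.

0, 1, 2, 6, 11, 12, 16, 17, 21, 22, 26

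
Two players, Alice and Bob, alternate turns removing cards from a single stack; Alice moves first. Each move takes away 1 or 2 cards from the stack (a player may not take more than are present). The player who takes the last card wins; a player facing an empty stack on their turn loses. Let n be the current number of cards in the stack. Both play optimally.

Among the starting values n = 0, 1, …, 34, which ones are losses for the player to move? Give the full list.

0, 3, 6, 9, 12, 15, 18, 21, 24, 27, 30, 33

Use the standard recursion: the mover loses at a terminal position; elsewhere, the mover wins exactly when some move hands the opponent an L position.
n=0: no move → L
n=1: W (go to 0, an L position)
n=2: W (go to 0, an L position)
n=3: L (options 2(W), 1(W) are all W)
n=4: W (go to 3, an L position)
n=5: W (go to 3, an L position)
n=6: L (options 5(W), 4(W) are all W)
n=7: W (go to 6, an L position)
n=8: W (go to 6, an L position)
n=9: L (options 8(W), 7(W) are all W)
n=10: W (go to 9, an L position)
n=11: W (go to 9, an L position)
n=12: L (options 11(W), 10(W) are all W)
n=13: W (go to 12, an L position)
n=14: W (go to 12, an L position)
n=15: L (options 14(W), 13(W) are all W)
n=16: W (go to 15, an L position)
n=17: W (go to 15, an L position)
n=18: L (options 17(W), 16(W) are all W)
n=19: W (go to 18, an L position)
n=20: W (go to 18, an L position)
n=21: L (options 20(W), 19(W) are all W)
n=22: W (go to 21, an L position)
n=23: W (go to 21, an L position)
n=24: L (options 23(W), 22(W) are all W)
n=25: W (go to 24, an L position)
n=26: W (go to 24, an L position)
n=27: L (options 26(W), 25(W) are all W)
n=28: W (go to 27, an L position)
n=29: W (go to 27, an L position)
n=30: L (options 29(W), 28(W) are all W)
n=31: W (go to 30, an L position)
n=32: W (go to 30, an L position)
n=33: L (options 32(W), 31(W) are all W)
n=34: W (go to 33, an L position)
The losing starting values of n are exactly the entries labelled L in this table (12 of them).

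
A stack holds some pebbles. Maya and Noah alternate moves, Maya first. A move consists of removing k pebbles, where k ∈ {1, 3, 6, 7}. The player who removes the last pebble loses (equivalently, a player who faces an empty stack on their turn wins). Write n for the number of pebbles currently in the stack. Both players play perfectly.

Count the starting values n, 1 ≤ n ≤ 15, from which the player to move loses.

Work bottom-up. With no move the player to move wins. Otherwise the position is W if at least one move leads to an L position for the opponent, and L if every move leads to a W.
n=0: no move; the opponent has just taken the last pebble and therefore loses → W
n=1: only reaches 0(W), which is W → L
n=2: reaches L-position 1 → W
n=3: only reaches 2(W), 0(W), all W → L
n=4: reaches L-position 3 → W
n=5: only reaches 4(W), 2(W), all W → L
n=6: reaches L-position 5 → W
n=7: reaches L-position 1 → W
n=8: reaches L-position 5 → W
n=9: reaches L-position 3 → W
n=10: reaches L-position 3 → W
n=11: reaches L-position 5 → W
n=12: reaches L-position 5 → W
n=13: only reaches 12(W), 10(W), 7(W), 6(W), all W → L
n=14: reaches L-position 13 → W
n=15: only reaches 14(W), 12(W), 9(W), 8(W), all W → L
L entries with 1 ≤ n ≤ 15 (the range starts at n=1): n = 1, 3, 5, 13, 15; that makes 5.

5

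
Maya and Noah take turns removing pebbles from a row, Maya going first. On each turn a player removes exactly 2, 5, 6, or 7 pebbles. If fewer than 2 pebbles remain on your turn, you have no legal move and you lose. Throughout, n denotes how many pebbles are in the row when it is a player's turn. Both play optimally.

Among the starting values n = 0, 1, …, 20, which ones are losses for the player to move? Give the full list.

0, 1, 4, 12, 13, 16

Work bottom-up. With no move the player to move loses. Otherwise the position is W if at least one move leads to an L position for the opponent, and L if every move leads to a W.
n=0: no move → L
n=1: no move → L
n=2: can move to 0, which is L ⇒ W
n=3: can move to 1, which is L ⇒ W
n=4: the only move is to 2(W), a W ⇒ L
n=5: can move to 0, which is L ⇒ W
n=6: can move to 4, which is L ⇒ W
n=7: can move to 1, which is L ⇒ W
n=8: can move to 1, which is L ⇒ W
n=9: can move to 4, which is L ⇒ W
n=10: can move to 4, which is L ⇒ W
n=11: can move to 4, which is L ⇒ W
n=12: moves to 10(W), 7(W), 6(W), 5(W); every one is W ⇒ L
n=13: moves to 11(W), 8(W), 7(W), 6(W); every one is W ⇒ L
n=14: can move to 12, which is L ⇒ W
n=15: can move to 13, which is L ⇒ W
n=16: moves to 14(W), 11(W), 10(W), 9(W); every one is W ⇒ L
n=17: can move to 12, which is L ⇒ W
n=18: can move to 16, which is L ⇒ W
n=19: can move to 13, which is L ⇒ W
n=20: can move to 13, which is L ⇒ W
The losing starting values of n are exactly the entries labelled L in this table (6 of them).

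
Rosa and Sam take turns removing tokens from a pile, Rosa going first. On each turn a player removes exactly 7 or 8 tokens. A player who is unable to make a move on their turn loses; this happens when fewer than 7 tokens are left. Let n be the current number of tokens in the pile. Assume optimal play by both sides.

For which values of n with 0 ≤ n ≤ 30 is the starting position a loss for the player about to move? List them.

Use the standard recursion: the mover loses at a terminal position; elsewhere, the mover wins exactly when some move hands the opponent an L position.
n=0: no move → L
n=1: no move → L
n=2: no move → L
n=3: no move → L
n=4: no move → L
n=5: no move → L
n=6: no move → L
n=7: reaches L-position 0 → W
n=8: reaches L-position 1 → W
n=9: reaches L-position 2 → W
n=10: reaches L-position 3 → W
n=11: reaches L-position 4 → W
n=12: reaches L-position 5 → W
n=13: reaches L-position 6 → W
n=14: reaches L-position 6 → W
n=15: only reaches 8(W), 7(W), all W → L
n=16: only reaches 9(W), 8(W), all W → L
n=17: only reaches 10(W), 9(W), all W → L
n=18: only reaches 11(W), 10(W), all W → L
n=19: only reaches 12(W), 11(W), all W → L
n=20: only reaches 13(W), 12(W), all W → L
n=21: only reaches 14(W), 13(W), all W → L
n=22: reaches L-position 15 → W
n=23: reaches L-position 16 → W
n=24: reaches L-position 17 → W
n=25: reaches L-position 18 → W
n=26: reaches L-position 19 → W
n=27: reaches L-position 20 → W
n=28: reaches L-position 21 → W
n=29: reaches L-position 21 → W
n=30: only reaches 23(W), 22(W), all W → L
Reading off the rows marked L gives the requested list; there are 15 such values of n.

0, 1, 2, 3, 4, 5, 6, 15, 16, 17, 18, 19, 20, 21, 30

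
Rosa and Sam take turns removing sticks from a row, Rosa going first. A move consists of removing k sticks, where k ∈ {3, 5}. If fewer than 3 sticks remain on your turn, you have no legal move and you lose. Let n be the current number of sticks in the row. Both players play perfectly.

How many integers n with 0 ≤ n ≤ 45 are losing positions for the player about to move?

18

Classify positions by backward induction: terminal positions (no move available) are L. From any other position, the mover wins iff some move reaches an L.
n=0: no move → L
n=1: no move → L
n=2: no move → L
n=3: can move to 0, which is L ⇒ W
n=4: can move to 1, which is L ⇒ W
n=5: can move to 2, which is L ⇒ W
n=6: can move to 1, which is L ⇒ W
n=7: can move to 2, which is L ⇒ W
n=8: moves to 5(W), 3(W); every one is W ⇒ L
n=9: moves to 6(W), 4(W); every one is W ⇒ L
n=10: moves to 7(W), 5(W); every one is W ⇒ L
n=11: can move to 8, which is L ⇒ W
n=12: can move to 9, which is L ⇒ W
n=13: can move to 10, which is L ⇒ W
n=14: can move to 9, which is L ⇒ W
n=15: can move to 10, which is L ⇒ W
n=16: moves to 13(W), 11(W); every one is W ⇒ L
n=17: moves to 14(W), 12(W); every one is W ⇒ L
n=18: moves to 15(W), 13(W); every one is W ⇒ L
n=19: can move to 16, which is L ⇒ W
n=20: can move to 17, which is L ⇒ W
n=21: can move to 18, which is L ⇒ W
n=22: can move to 17, which is L ⇒ W
n=23: can move to 18, which is L ⇒ W
n=24: moves to 21(W), 19(W); every one is W ⇒ L
n=25: moves to 22(W), 20(W); every one is W ⇒ L
n=26: moves to 23(W), 21(W); every one is W ⇒ L
n=27: can move to 24, which is L ⇒ W
n=28: can move to 25, which is L ⇒ W
n=29: can move to 26, which is L ⇒ W
n=30: can move to 25, which is L ⇒ W
n=31: can move to 26, which is L ⇒ W
n=32: moves to 29(W), 27(W); every one is W ⇒ L
n=33: moves to 30(W), 28(W); every one is W ⇒ L
n=34: moves to 31(W), 29(W); every one is W ⇒ L
n=35: can move to 32, which is L ⇒ W
n=36: can move to 33, which is L ⇒ W
n=37: can move to 34, which is L ⇒ W
n=38: can move to 33, which is L ⇒ W
n=39: can move to 34, which is L ⇒ W
n=40: moves to 37(W), 35(W); every one is W ⇒ L
n=41: moves to 38(W), 36(W); every one is W ⇒ L
n=42: moves to 39(W), 37(W); every one is W ⇒ L
n=43: can move to 40, which is L ⇒ W
n=44: can move to 41, which is L ⇒ W
n=45: can move to 42, which is L ⇒ W
L entries with 0 ≤ n ≤ 45: n = 0, 1, 2, 8, 9, 10, 16, 17, 18, 24, 25, 26, 32, 33, 34, 40, 41, 42; that makes 18.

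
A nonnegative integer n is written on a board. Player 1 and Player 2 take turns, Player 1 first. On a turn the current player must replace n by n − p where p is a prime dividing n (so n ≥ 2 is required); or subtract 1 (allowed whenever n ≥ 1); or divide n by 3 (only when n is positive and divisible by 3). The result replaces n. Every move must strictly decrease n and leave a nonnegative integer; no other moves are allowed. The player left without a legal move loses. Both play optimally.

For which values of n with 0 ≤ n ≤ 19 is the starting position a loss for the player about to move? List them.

Work bottom-up. With no move the player to move loses. Otherwise the position is W if at least one move leads to an L position for the opponent, and L if every move leads to a W.
n=0: no move → L
n=1: →0(L), so W
n=2: →0(L), so W
n=3: →0(L), so W
n=4: →2(W), 3(W) — all W, so L
n=5: →0(L), so W
n=6: →4(L), so W
n=7: →0(L), so W
n=8: →6(W), 7(W) — all W, so L
n=9: →8(L), so W
n=10: →8(L), so W
n=11: →0(L), so W
n=12: →4(L), so W
n=13: →0(L), so W
n=14: →7(W), 12(W), 13(W) — all W, so L
n=15: →14(L), so W
n=16: →14(L), so W
n=17: →0(L), so W
n=18: →6(W), 15(W), 16(W), 17(W) — all W, so L
n=19: →0(L), so W
Reading off the rows marked L gives the requested list; there are 5 such values of n.

0, 4, 8, 14, 18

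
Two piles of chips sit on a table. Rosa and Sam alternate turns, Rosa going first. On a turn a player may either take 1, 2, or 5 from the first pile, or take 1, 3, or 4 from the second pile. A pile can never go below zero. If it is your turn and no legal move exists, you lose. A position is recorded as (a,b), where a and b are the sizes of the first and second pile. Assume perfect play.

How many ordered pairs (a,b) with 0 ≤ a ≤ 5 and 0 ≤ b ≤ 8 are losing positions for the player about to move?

Work bottom-up. With no move the player to move loses. Otherwise the position is W if at least one move leads to an L position for the opponent, and L if every move leads to a W.
Every move lowers a or b (never raises either), so fill the grid row by row in increasing a, and left to right within a row: each cell's successors are then already labelled.
      b=0  b=1  b=2  b=3  b=4  b=5  b=6  b=7  b=8
a=0:    L    W    L    W    W    W    W    L    W
a=1:    W    L    W    L    W    W    W    W    L
a=2:    W    W    W    W    L    W    L    W    W
a=3:    L    W    L    W    W    W    W    L    W
a=4:    W    L    W    L    W    W    W    W    L
a=5:    W    W    W    W    L    W    L    W    W
Cells with no legal move (terminal, hence L): (0,0).
The remaining L cells, each justified by listing all of its moves:
(0,2): the only move is to (0,1)(W), a W ⇒ L
(0,7): moves to (0,6)(W), (0,4)(W), (0,3)(W); every one is W ⇒ L
(1,1): moves to (0,1)(W), (1,0)(W); every one is W ⇒ L
(1,3): moves to (0,3)(W), (1,2)(W), (1,0)(W); every one is W ⇒ L
(1,8): moves to (0,8)(W), (1,7)(W), (1,5)(W), (1,4)(W); every one is W ⇒ L
(2,4): moves to (1,4)(W), (0,4)(W), (2,3)(W), (2,1)(W), (2,0)(W); every one is W ⇒ L
(2,6): moves to (1,6)(W), (0,6)(W), (2,5)(W), (2,3)(W), (2,2)(W); every one is W ⇒ L
(3,0): moves to (2,0)(W), (1,0)(W); every one is W ⇒ L
(3,2): moves to (2,2)(W), (1,2)(W), (3,1)(W); every one is W ⇒ L
(3,7): moves to (2,7)(W), (1,7)(W), (3,6)(W), (3,4)(W), (3,3)(W); every one is W ⇒ L
(4,1): moves to (3,1)(W), (2,1)(W), (4,0)(W); every one is W ⇒ L
(4,3): moves to (3,3)(W), (2,3)(W), (4,2)(W), (4,0)(W); every one is W ⇒ L
(4,8): moves to (3,8)(W), (2,8)(W), (4,7)(W), (4,5)(W), (4,4)(W); every one is W ⇒ L
(5,4): moves to (4,4)(W), (3,4)(W), (0,4)(W), (5,3)(W), (5,1)(W), (5,0)(W); every one is W ⇒ L
(5,6): moves to (4,6)(W), (3,6)(W), (0,6)(W), (5,5)(W), (5,3)(W), (5,2)(W); every one is W ⇒ L
Every other cell has at least one move into one of the L cells above, so it is W.
L cells per row: a=0: 3, a=1: 3, a=2: 2, a=3: 3, a=4: 3, a=5: 2; total 16.

16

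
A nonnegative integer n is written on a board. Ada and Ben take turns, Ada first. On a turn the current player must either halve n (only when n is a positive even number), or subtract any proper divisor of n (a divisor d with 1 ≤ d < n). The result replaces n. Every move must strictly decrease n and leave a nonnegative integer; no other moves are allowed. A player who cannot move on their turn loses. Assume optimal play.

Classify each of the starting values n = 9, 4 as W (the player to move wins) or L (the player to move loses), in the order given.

9: L, 4: W

Positions with no move are L. A position that does have a move is losing for the player to move precisely when every available move leads to a winning position for the opponent. Fill in the labels:
n=0: no move → L
n=1: no move → L
n=2: reaches L-position 1 → W
n=3: only reaches 2(W), which is W → L
n=4: reaches L-position 3 → W
n=5: only reaches 4(W), which is W → L
n=6: reaches L-position 3 → W
n=7: only reaches 6(W), which is W → L
n=8: reaches L-position 7 → W
n=9: only reaches 6(W), 8(W), all W → L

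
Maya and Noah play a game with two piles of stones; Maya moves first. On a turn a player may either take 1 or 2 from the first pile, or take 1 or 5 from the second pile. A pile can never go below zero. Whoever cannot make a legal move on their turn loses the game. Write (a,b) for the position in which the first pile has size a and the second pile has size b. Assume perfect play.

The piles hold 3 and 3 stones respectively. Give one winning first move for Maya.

Move to (1,3).

Build the W/L table. Terminal = L. A non-terminal position is W if it has a move to some L; otherwise it is L.
No move ever increases a pile, so every position that can arise here has a ≤ 3 and b ≤ 3; it is enough to label the cells with 0 ≤ a ≤ 3 and 0 ≤ b ≤ 3.
Every move lowers a or b (never raises either), so fill the grid row by row in increasing a, and left to right within a row: each cell's successors are then already labelled.
      b=0  b=1  b=2  b=3
a=0:    L    W    L    W
a=1:    W    L    W    L
a=2:    W    W    W    W
a=3:    L    W    L    W
Cells with no legal move (terminal, hence L): (0,0).
The remaining L cells, each justified by listing all of its moves:
(0,2): →(0,1)(W) only, which is W, so L
(1,1): →(0,1)(W), (1,0)(W) — all W, so L
(1,3): →(0,3)(W), (1,2)(W) — all W, so L
(3,0): →(2,0)(W), (1,0)(W) — all W, so L
(3,2): →(2,2)(W), (1,2)(W), (3,1)(W) — all W, so L
Every other cell has at least one move into one of the L cells above, so it is W.
From (3,3), the L positions reachable in one move are: (1,3), (3,2). Any move reaching one of these is winning.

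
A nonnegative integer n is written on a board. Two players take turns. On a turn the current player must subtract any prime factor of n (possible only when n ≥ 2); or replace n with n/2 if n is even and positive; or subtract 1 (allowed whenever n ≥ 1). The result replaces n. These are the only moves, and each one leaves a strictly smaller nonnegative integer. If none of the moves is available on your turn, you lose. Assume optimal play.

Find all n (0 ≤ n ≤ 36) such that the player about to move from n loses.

Classify positions by backward induction: terminal positions (no move available) are L. From any other position, the mover wins iff some move reaches an L.
n=0: no move → L
n=1: →0(L), so W
n=2: →0(L), so W
n=3: →0(L), so W
n=4: →2(W), 3(W) — all W, so L
n=5: →0(L), so W
n=6: →4(L), so W
n=7: →0(L), so W
n=8: →4(L), so W
n=9: →6(W), 8(W) — all W, so L
n=10: →9(L), so W
n=11: →0(L), so W
n=12: →9(L), so W
n=13: →0(L), so W
n=14: →7(W), 12(W), 13(W) — all W, so L
n=15: →14(L), so W
n=16: →14(L), so W
n=17: →0(L), so W
n=18: →9(L), so W
n=19: →0(L), so W
n=20: →10(W), 15(W), 18(W), 19(W) — all W, so L
n=21: →14(L), so W
n=22: →20(L), so W
n=23: →0(L), so W
n=24: →12(W), 21(W), 22(W), 23(W) — all W, so L
n=25: →20(L), so W
n=26: →24(L), so W
n=27: →24(L), so W
n=28: →14(L), so W
n=29: →0(L), so W
n=30: →15(W), 25(W), 27(W), 28(W), 29(W) — all W, so L
n=31: →0(L), so W
n=32: →30(L), so W
n=33: →30(L), so W
n=34: →17(W), 32(W), 33(W) — all W, so L
n=35: →30(L), so W
n=36: →34(L), so W
Reading off the rows marked L gives the requested list; there are 8 such values of n.

0, 4, 9, 14, 20, 24, 30, 34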